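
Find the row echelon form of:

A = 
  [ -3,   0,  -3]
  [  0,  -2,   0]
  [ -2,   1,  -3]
Row operations:
R3 → R3 - (2/3)·R1
R3 → R3 + (1/2)·R2

Resulting echelon form:
REF = 
  [ -3,   0,  -3]
  [  0,  -2,   0]
  [  0,   0,  -1]

Rank = 3 (number of non-zero pivot rows).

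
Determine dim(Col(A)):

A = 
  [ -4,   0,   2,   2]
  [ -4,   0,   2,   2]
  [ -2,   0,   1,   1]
dim(Col(A)) = 1

Row reduce:
R2 → R2 - (1)·R1
R3 → R3 - (1/2)·R1
REF = 
  [ -4,   0,   2,   2]
  [  0,   0,   0,   0]
  [  0,   0,   0,   0]
Pivot columns: 1 → 1 pivot.
dim(Col(A)) = number of pivot columns = 1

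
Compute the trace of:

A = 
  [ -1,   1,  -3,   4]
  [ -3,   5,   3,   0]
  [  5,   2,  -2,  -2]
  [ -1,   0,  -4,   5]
7

tr(A) = -1 + 5 + -2 + 5 = 7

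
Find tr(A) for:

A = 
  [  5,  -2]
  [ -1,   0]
5

tr(A) = 5 + 0 = 5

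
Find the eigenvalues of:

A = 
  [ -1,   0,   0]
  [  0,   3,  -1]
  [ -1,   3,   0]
λ = -1, (3 + i√3)/2, (3 - i√3)/2  (≈ -1, 1.5 + 0.866i, 1.5 - 0.866i)

Characteristic polynomial: det(λI - A) = λ³ - 2λ² + 3
Testing integer divisors of the constant term: p(-1) = 0, so (λ + 1) is a factor:
p(λ) = (λ + 1)(λ² - 3λ + 3)
λ² - 3λ + 3 = 0  ⇒  λ = (3 ± √((-3)² - 4·(3)))/2 = (3 ± √(-3))/2
  = (3 + i√3)/2,  (3 - i√3)/2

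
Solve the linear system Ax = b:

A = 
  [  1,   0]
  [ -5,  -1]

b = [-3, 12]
Row reduce the augmented matrix [A|b]:
R2 → R2 + (5)·R1
REF = 
  [  1,   0,  -3]
  [  0,  -1,  -3]

Back-substitution:
x₂ = (-3) / (-1) = 3
x₁ = (-3 - (0)(3)) / 1 = -3

x = [-3, 3]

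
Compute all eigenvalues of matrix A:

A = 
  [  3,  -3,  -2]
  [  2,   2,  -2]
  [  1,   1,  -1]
Characteristic polynomial: det(λI - A) = λ³ - 4λ² + 11λ
The constant term is 0, so λ = 0 is a root: p(λ) = λ(λ² - 4λ + 11)
λ² - 4λ + 11 = 0  ⇒  λ = (4 ± √((-4)² - 4·(11)))/2 = (4 ± √(-28))/2
  = 2 + i√7,  2 - i√7

λ = 0, 2 + i√7, 2 - i√7  (≈ 0, 2 + 2.646i, 2 - 2.646i)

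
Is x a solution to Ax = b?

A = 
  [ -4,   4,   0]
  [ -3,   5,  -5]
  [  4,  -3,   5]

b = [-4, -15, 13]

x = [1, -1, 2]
No

Ax = [-8, -18, 17] ≠ b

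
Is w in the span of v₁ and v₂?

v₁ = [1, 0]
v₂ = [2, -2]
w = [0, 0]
Yes

Form the augmented matrix and row-reduce:
[v₁|v₂|w] = 
  [  1,   2,   0]
  [  0,  -2,   0]
(already in echelon form — no row operations needed)

No row of the form [0 0 | nonzero], so the system is consistent. Back-substitution gives c₁ = 0, c₂ = 0: w = (0)·v₁ + (0)·v₂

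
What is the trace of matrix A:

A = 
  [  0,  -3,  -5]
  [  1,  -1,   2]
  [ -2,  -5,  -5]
-6

tr(A) = 0 + -1 + -5 = -6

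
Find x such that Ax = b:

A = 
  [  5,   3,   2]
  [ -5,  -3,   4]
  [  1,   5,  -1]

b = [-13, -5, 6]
x = [-2, 1, -3]

Row reduce the augmented matrix [A|b]:
R2 → R2 + (1)·R1
R3 → R3 - (1/5)·R1
Swap R2 ↔ R3
REF = 
  [   5,    3,    2,  -13]
  [   0, 22/5, -7/5, 43/5]
  [   0,    0,    6,  -18]

Back-substitution:
x₃ = (-18) / 6 = -3
x₂ = (43/5 - (-7/5)(-3)) / (22/5) = 1
x₁ = (-13 - (3)(1) - (2)(-3)) / 5 = -2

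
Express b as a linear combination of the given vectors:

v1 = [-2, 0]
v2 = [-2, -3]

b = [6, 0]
c1 = -3, c2 = 0

b = -3·v1 + 0·v2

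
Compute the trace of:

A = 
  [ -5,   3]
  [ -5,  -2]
-7

tr(A) = -5 + -2 = -7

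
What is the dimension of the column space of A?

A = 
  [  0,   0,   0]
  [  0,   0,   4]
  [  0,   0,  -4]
Row reduce:
Swap R1 ↔ R2
R3 → R3 + (1)·R1
REF = 
  [  0,   0,   4]
  [  0,   0,   0]
  [  0,   0,   0]
Pivot columns: 3 → 1 pivot.
dim(Col(A)) = number of pivot columns = 1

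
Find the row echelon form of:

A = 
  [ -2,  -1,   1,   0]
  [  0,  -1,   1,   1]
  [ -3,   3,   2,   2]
Row operations:
R3 → R3 - (3/2)·R1
R3 → R3 + (9/2)·R2

Resulting echelon form:
REF = 
  [  -2,   -1,    1,    0]
  [   0,   -1,    1,    1]
  [   0,    0,    5, 13/2]

Rank = 3 (number of non-zero pivot rows).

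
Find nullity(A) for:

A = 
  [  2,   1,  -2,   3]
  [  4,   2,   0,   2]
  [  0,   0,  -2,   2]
nullity(A) = 2

Row reduce:
R2 → R2 - (2)·R1
R3 → R3 + (1/2)·R2
REF = 
  [  2,   1,  -2,   3]
  [  0,   0,   4,  -4]
  [  0,   0,   0,   0]
Pivot columns: 1, 3 → 2 pivots.
rank(A) = 2, so nullity(A) = 4 - 2 = 2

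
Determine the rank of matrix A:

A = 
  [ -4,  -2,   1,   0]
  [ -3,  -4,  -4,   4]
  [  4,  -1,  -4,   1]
Row reduce:
R2 → R2 - (3/4)·R1
R3 → R3 + (1)·R1
R3 → R3 - (6/5)·R2
REF = 
  [   -4,    -2,     1,     0]
  [    0,  -5/2, -19/4,     4]
  [    0,     0, 27/10, -19/5]
Pivot columns: 1, 2, 3 → 3 pivots.

rank(A) = 3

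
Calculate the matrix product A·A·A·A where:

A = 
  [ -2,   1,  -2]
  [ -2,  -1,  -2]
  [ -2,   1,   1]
A² = A·A:
A²[1,1] = (-2)(-2) + (1)(-2) + (-2)(-2) = 6
A²[1,2] = (-2)(1) + (1)(-1) + (-2)(1) = -5
A²[1,3] = (-2)(-2) + (1)(-2) + (-2)(1) = 0
A²[2,1] = (-2)(-2) + (-1)(-2) + (-2)(-2) = 10
A²[2,2] = (-2)(1) + (-1)(-1) + (-2)(1) = -3
A²[2,3] = (-2)(-2) + (-1)(-2) + (-2)(1) = 4
A²[3,1] = (-2)(-2) + (1)(-2) + (1)(-2) = 0
A²[3,2] = (-2)(1) + (1)(-1) + (1)(1) = -2
A²[3,3] = (-2)(-2) + (1)(-2) + (1)(1) = 3
A² = 
  [  6,  -5,   0]
  [ 10,  -3,   4]
  [  0,  -2,   3]

A^3 = A^2·A:
A^3[1,1] = (6)(-2) + (-5)(-2) + (0)(-2) = -2
A^3[1,2] = (6)(1) + (-5)(-1) + (0)(1) = 11
A^3[1,3] = (6)(-2) + (-5)(-2) + (0)(1) = -2
A^3[2,1] = (10)(-2) + (-3)(-2) + (4)(-2) = -22
A^3[2,2] = (10)(1) + (-3)(-1) + (4)(1) = 17
A^3[2,3] = (10)(-2) + (-3)(-2) + (4)(1) = -10
A^3[3,1] = (0)(-2) + (-2)(-2) + (3)(-2) = -2
A^3[3,2] = (0)(1) + (-2)(-1) + (3)(1) = 5
A^3[3,3] = (0)(-2) + (-2)(-2) + (3)(1) = 7
A^3 = 
  [ -2,  11,  -2]
  [-22,  17, -10]
  [ -2,   5,   7]

A^4 = A^3·A:
A^4[1,1] = (-2)(-2) + (11)(-2) + (-2)(-2) = -14
A^4[1,2] = (-2)(1) + (11)(-1) + (-2)(1) = -15
A^4[1,3] = (-2)(-2) + (11)(-2) + (-2)(1) = -20
A^4[2,1] = (-22)(-2) + (17)(-2) + (-10)(-2) = 30
A^4[2,2] = (-22)(1) + (17)(-1) + (-10)(1) = -49
A^4[2,3] = (-22)(-2) + (17)(-2) + (-10)(1) = 0
A^4[3,1] = (-2)(-2) + (5)(-2) + (7)(-2) = -20
A^4[3,2] = (-2)(1) + (5)(-1) + (7)(1) = 0
A^4[3,3] = (-2)(-2) + (5)(-2) + (7)(1) = 1
A^4 = 
  [-14, -15, -20]
  [ 30, -49,   0]
  [-20,   0,   1]

Therefore
A^4 = 
  [-14, -15, -20]
  [ 30, -49,   0]
  [-20,   0,   1]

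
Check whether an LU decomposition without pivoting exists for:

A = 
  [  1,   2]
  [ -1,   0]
Yes.
A[1,1] = 1 ≠ 0, so Gaussian elimination proceeds without a row swap: multiplier ℓ₂₁ = (-1)/(1) = -1, and U[2,2] = 0 - (-1)(2) = 2.
L = 
  [  1,   0]
  [ -1,   1]
U = 
  [  1,   2]
  [  0,   2]
Check row 2 of LU: [(-1)(1), (-1)(2) + 2] = [-1, 0] = row 2 of A ✓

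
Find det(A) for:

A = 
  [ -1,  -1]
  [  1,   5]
-4

For a 2×2 matrix, det = ad - bc = (-1)(5) - (-1)(1) = -4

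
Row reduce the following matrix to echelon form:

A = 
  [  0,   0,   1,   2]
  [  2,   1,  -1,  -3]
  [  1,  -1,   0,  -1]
Row operations:
Swap R1 ↔ R2
R3 → R3 - (1/2)·R1
Swap R2 ↔ R3

Resulting echelon form:
REF = 
  [   2,    1,   -1,   -3]
  [   0, -3/2,  1/2,  1/2]
  [   0,    0,    1,    2]

Rank = 3 (number of non-zero pivot rows).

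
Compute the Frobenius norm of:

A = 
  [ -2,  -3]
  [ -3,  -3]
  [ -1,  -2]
||A||_F = 6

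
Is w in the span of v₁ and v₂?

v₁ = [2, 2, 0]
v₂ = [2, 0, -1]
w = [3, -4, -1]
No

Form the augmented matrix and row-reduce:
[v₁|v₂|w] = 
  [  2,   2,   3]
  [  2,   0,  -4]
  [  0,  -1,  -1]
R2 → R2 - (1)·R1
R3 → R3 - (1/2)·R2
REF = 
  [  2,   2,   3]
  [  0,  -2,  -7]
  [  0,   0, 5/2]

Row 3 reads [0 0 | 5/2], i.e. 0 = 5/2, so the system is inconsistent and w ∉ span{v₁, v₂}.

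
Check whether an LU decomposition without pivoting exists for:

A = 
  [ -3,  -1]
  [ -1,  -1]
Yes.
A[1,1] = -3 ≠ 0, so Gaussian elimination proceeds without a row swap: multiplier ℓ₂₁ = (-1)/(-3) = 1/3, and U[2,2] = -1 - (1/3)(-1) = -2/3.
L = 
  [  1,   0]
  [1/3,   1]
U = 
  [  -3,   -1]
  [   0, -2/3]
Check row 2 of LU: [(1/3)(-3), (1/3)(-1) + (-2/3)] = [-1, -1] = row 2 of A ✓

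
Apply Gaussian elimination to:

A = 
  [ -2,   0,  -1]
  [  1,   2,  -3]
Row operations:
R2 → R2 + (1/2)·R1

Resulting echelon form:
REF = 
  [  -2,    0,   -1]
  [   0,    2, -7/2]

Rank = 2 (number of non-zero pivot rows).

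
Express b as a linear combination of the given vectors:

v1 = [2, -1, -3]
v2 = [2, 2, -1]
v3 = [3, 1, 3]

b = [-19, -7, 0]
c1 = -2, c2 = -3, c3 = -3

b = -2·v1 + -3·v2 + -3·v3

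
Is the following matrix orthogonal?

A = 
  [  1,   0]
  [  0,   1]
Yes

AᵀA = 
  [  1,   0]
  [  0,   1]
= I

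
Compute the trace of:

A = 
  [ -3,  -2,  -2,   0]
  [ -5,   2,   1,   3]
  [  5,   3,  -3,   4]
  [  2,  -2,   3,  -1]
-5

tr(A) = -3 + 2 + -3 + -1 = -5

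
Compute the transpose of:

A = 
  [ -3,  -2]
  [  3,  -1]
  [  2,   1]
Aᵀ = 
  [ -3,   3,   2]
  [ -2,  -1,   1]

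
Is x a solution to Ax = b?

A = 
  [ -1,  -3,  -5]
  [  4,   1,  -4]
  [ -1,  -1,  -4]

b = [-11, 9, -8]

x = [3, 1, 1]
Yes

Ax = [-11, 9, -8] = b ✓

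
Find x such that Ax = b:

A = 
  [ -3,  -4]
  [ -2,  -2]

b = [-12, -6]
Row reduce the augmented matrix [A|b]:
R2 → R2 - (2/3)·R1
REF = 
  [ -3,  -4, -12]
  [  0, 2/3,   2]

Back-substitution:
x₂ = 2 / (2/3) = 3
x₁ = (-12 - (-4)(3)) / (-3) = 0

x = [0, 3]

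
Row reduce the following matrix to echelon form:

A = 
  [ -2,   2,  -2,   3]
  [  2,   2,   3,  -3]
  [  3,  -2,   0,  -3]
Row operations:
R2 → R2 + (1)·R1
R3 → R3 + (3/2)·R1
R3 → R3 - (1/4)·R2

Resulting echelon form:
REF = 
  [   -2,     2,    -2,     3]
  [    0,     4,     1,     0]
  [    0,     0, -13/4,   3/2]

Rank = 3 (number of non-zero pivot rows).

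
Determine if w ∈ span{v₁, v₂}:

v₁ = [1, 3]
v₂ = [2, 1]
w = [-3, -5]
Yes

Form the augmented matrix and row-reduce:
[v₁|v₂|w] = 
  [  1,   2,  -3]
  [  3,   1,  -5]
R2 → R2 - (3)·R1
REF = 
  [  1,   2,  -3]
  [  0,  -5,   4]

No row of the form [0 0 | nonzero], so the system is consistent. Back-substitution gives c₁ = -7/5, c₂ = -4/5: w = (-7/5)·v₁ + (-4/5)·v₂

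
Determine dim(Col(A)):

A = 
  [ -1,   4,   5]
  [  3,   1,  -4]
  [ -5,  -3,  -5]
Row reduce:
R2 → R2 + (3)·R1
R3 → R3 - (5)·R1
R3 → R3 + (23/13)·R2
REF = 
  [     -1,       4,       5]
  [      0,      13,      11]
  [      0,       0, -137/13]
Pivot columns: 1, 2, 3 → 3 pivots.
dim(Col(A)) = number of pivot columns = 3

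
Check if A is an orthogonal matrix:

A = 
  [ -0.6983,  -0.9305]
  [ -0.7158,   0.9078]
No

AᵀA = 
  [  1,   0]
  [  0,   1.6899]
≠ I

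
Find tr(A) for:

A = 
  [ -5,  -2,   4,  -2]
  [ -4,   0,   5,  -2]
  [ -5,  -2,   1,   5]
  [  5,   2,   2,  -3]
-7

tr(A) = -5 + 0 + 1 + -3 = -7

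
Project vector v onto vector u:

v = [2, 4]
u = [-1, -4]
proj_u(v) = [18/17, 72/17]

v·u = (2)(-1) + (4)(-4) = -18
u·u = (-1)² + (-4)² = 17
proj_u(v) = (v·u / u·u) × u = (-18/17) × u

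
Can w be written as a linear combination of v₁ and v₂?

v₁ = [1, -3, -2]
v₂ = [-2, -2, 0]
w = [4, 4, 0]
Yes

Form the augmented matrix and row-reduce:
[v₁|v₂|w] = 
  [  1,  -2,   4]
  [ -3,  -2,   4]
  [ -2,   0,   0]
R2 → R2 + (3)·R1
R3 → R3 + (2)·R1
R3 → R3 - (1/2)·R2
REF = 
  [  1,  -2,   4]
  [  0,  -8,  16]
  [  0,   0,   0]

No row of the form [0 0 | nonzero], so the system is consistent. Back-substitution gives c₁ = 0, c₂ = -2: w = (0)·v₁ + (-2)·v₂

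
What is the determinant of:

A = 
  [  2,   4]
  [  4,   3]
For a 2×2 matrix, det = ad - bc = (2)(3) - (4)(4) = -10

det(A) = -10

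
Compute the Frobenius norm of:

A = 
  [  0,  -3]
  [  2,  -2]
||A||_F = 4.123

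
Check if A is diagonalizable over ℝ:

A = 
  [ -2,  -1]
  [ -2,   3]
Yes

tr(A) = 1, det(A) = -8
Characteristic polynomial: λ² - tr(A)λ + det(A) = λ² - λ - 8
λ² - λ - 8 = 0  ⇒  λ = (1 ± √((-1)² - 4·(-8)))/2 = (1 ± √(33))/2
  = (1 + √33)/2,  (1 - √33)/2
Eigenvalues: (1 + √33)/2, (1 - √33)/2  (≈ 3.372, -2.372)
The two irrational eigenvalues are distinct (simple), so each has alg. mult. = geom. mult. = 1.
Sum of geometric multiplicities equals n, so A has n independent eigenvectors.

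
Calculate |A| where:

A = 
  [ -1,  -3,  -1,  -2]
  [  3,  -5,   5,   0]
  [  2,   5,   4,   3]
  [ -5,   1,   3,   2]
216

Cofactor expansion along row 1: det(A) = a₁₁M₁₁ - a₁₂M₁₂ + a₁₃M₁₃ - a₁₄M₁₄

M₁₁ = det[[-5, 5, 0]; [5, 4, 3]; [1, 3, 2]]
  = (-5)·((4)(2) - (3)(3)) - (5)·((5)(2) - (3)(1)) + (0)·((5)(3) - (4)(1))
  = (-5)(-1) - (5)(7) + (0)(11)
  = -30
M₁₂ = det[[3, 5, 0]; [2, 4, 3]; [-5, 3, 2]]
  = (3)·((4)(2) - (3)(3)) - (5)·((2)(2) - (3)(-5)) + (0)·((2)(3) - (4)(-5))
  = (3)(-1) - (5)(19) + (0)(26)
  = -98
M₁₃ = det[[3, -5, 0]; [2, 5, 3]; [-5, 1, 2]]
  = (3)·((5)(2) - (3)(1)) - (-5)·((2)(2) - (3)(-5)) + (0)·((2)(1) - (5)(-5))
  = (3)(7) - (-5)(19) + (0)(27)
  = 116
M₁₄ = det[[3, -5, 5]; [2, 5, 4]; [-5, 1, 3]]
  = (3)·((5)(3) - (4)(1)) - (-5)·((2)(3) - (4)(-5)) + (5)·((2)(1) - (5)(-5))
  = (3)(11) - (-5)(26) + (5)(27)
  = 298

det(A) = (-1)(-30) - (-3)(-98) + (-1)(116) - (-2)(298) = 216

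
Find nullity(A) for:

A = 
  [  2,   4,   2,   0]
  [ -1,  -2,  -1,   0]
nullity(A) = 3

Row reduce:
R2 → R2 + (1/2)·R1
REF = 
  [  2,   4,   2,   0]
  [  0,   0,   0,   0]
Pivot columns: 1 → 1 pivot.
rank(A) = 1, so nullity(A) = 4 - 1 = 3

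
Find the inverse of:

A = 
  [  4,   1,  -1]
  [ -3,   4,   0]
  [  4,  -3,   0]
det(A) = (4)·((4)(0) - (0)(-3)) - (1)·((-3)(0) - (0)(4)) + (-1)·((-3)(-3) - (4)(4))
  = (4)(0) - (1)(0) + (-1)(-7)
  = 7
det(A) = 7 ≠ 0, so A is invertible.

Cofactors Cᵢⱼ = (-1)ⁱ⁺ʲ·Mᵢⱼ:
C = 
  [  0,   0,  -7]
  [  3,   4,  16]
  [  4,   3,  19]

adj(A) = Cᵀ:
adj(A) = 
  [  0,   3,   4]
  [  0,   4,   3]
  [ -7,  16,  19]

A⁻¹ = (1/7) · adj(A):
A⁻¹ = 
  [   0,  3/7,  4/7]
  [   0,  4/7,  3/7]
  [  -1, 16/7, 19/7]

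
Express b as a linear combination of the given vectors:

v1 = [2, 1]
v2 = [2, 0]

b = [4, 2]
c1 = 2, c2 = 0

b = 2·v1 + 0·v2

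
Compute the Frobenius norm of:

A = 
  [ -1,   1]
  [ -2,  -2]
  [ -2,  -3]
||A||_F = 4.796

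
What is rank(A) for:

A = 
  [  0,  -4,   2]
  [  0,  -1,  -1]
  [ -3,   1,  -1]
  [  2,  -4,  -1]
Row reduce:
Swap R1 ↔ R3
R4 → R4 + (2/3)·R1
R3 → R3 - (4)·R2
R4 → R4 - (10/3)·R2
R4 → R4 - (5/18)·R3
REF = 
  [ -3,   1,  -1]
  [  0,  -1,  -1]
  [  0,   0,   6]
  [  0,   0,   0]
Pivot columns: 1, 2, 3 → 3 pivots.

rank(A) = 3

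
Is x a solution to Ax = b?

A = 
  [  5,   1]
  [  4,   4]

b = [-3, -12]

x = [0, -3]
Yes

Ax = [-3, -12] = b ✓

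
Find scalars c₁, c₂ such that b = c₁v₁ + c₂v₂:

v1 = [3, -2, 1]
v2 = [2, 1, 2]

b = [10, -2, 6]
c1 = 2, c2 = 2

b = 2·v1 + 2·v2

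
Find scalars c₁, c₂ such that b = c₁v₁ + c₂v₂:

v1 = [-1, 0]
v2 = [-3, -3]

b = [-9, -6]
c1 = 3, c2 = 2

b = 3·v1 + 2·v2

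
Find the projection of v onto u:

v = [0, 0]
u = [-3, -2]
proj_u(v) = [0, 0]

v·u = (0)(-3) + (0)(-2) = 0
u·u = (-3)² + (-2)² = 13
proj_u(v) = (v·u / u·u) × u = (0/13) × u = (0) × u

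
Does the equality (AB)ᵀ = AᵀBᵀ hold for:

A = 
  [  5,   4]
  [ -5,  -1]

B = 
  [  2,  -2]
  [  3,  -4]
No

(AB)ᵀ = 
  [ 22, -13]
  [-26,  14]

AᵀBᵀ = 
  [ 20,  35]
  [ 10,  16]

The two matrices differ, so (AB)ᵀ ≠ AᵀBᵀ in general. The correct identity is (AB)ᵀ = BᵀAᵀ.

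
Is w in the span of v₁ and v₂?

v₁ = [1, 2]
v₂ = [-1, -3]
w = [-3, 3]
Yes

Form the augmented matrix and row-reduce:
[v₁|v₂|w] = 
  [  1,  -1,  -3]
  [  2,  -3,   3]
R2 → R2 - (2)·R1
REF = 
  [  1,  -1,  -3]
  [  0,  -1,   9]

No row of the form [0 0 | nonzero], so the system is consistent. Back-substitution gives c₁ = -12, c₂ = -9: w = (-12)·v₁ + (-9)·v₂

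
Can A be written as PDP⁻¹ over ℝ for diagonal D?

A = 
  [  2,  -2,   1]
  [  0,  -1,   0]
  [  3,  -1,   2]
Yes

Characteristic polynomial: det(λI - A) = λ³ - 3λ² - 3λ + 1
Testing integer divisors of the constant term: p(-1) = 0, so (λ + 1) is a factor:
p(λ) = (λ + 1)(λ² - 4λ + 1)
λ² - 4λ + 1 = 0  ⇒  λ = (4 ± √((-4)² - 4·(1)))/2 = (4 ± √(12))/2
  = 2 + √3,  2 - √3
Eigenvalues: -1, 2 + √3, 2 - √3  (≈ -1, 3.732, 0.2679)
The two irrational eigenvalues are distinct (simple), so each has alg. mult. = geom. mult. = 1.
λ=-1: alg. mult. = 1, geom. mult. = 3 - rank(A - (-1)I) = 3 - 2 = 1
Sum of geometric multiplicities equals n, so A has n independent eigenvectors.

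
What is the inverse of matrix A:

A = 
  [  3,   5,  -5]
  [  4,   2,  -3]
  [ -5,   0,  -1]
det(A) = (3)·((2)(-1) - (-3)(0)) - (5)·((4)(-1) - (-3)(-5)) + (-5)·((4)(0) - (2)(-5))
  = (3)(-2) - (5)(-19) + (-5)(10)
  = 39
det(A) = 39 ≠ 0, so A is invertible.

Cofactors Cᵢⱼ = (-1)ⁱ⁺ʲ·Mᵢⱼ:
C = 
  [ -2,  19,  10]
  [  5, -28, -25]
  [ -5, -11, -14]

adj(A) = Cᵀ:
adj(A) = 
  [ -2,   5,  -5]
  [ 19, -28, -11]
  [ 10, -25, -14]

A⁻¹ = (1/39) · adj(A):
A⁻¹ = 
  [ -2/39,   5/39,  -5/39]
  [ 19/39, -28/39, -11/39]
  [ 10/39, -25/39, -14/39]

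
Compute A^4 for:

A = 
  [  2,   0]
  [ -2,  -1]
A^4 = 
  [ 16,   0]
  [-10,   1]

A² = A·A:
A²[1,1] = (2)(2) + (0)(-2) = 4
A²[1,2] = (2)(0) + (0)(-1) = 0
A²[2,1] = (-2)(2) + (-1)(-2) = -2
A²[2,2] = (-2)(0) + (-1)(-1) = 1
A² = 
  [  4,   0]
  [ -2,   1]

A^3 = A^2·A:
A^3[1,1] = (4)(2) + (0)(-2) = 8
A^3[1,2] = (4)(0) + (0)(-1) = 0
A^3[2,1] = (-2)(2) + (1)(-2) = -6
A^3[2,2] = (-2)(0) + (1)(-1) = -1
A^3 = 
  [  8,   0]
  [ -6,  -1]

A^4 = A^3·A:
A^4[1,1] = (8)(2) + (0)(-2) = 16
A^4[1,2] = (8)(0) + (0)(-1) = 0
A^4[2,1] = (-6)(2) + (-1)(-2) = -10
A^4[2,2] = (-6)(0) + (-1)(-1) = 1
A^4 = 
  [ 16,   0]
  [-10,   1]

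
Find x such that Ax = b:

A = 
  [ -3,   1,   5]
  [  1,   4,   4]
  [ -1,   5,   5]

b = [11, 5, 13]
x = [-3, 2, 0]

Row reduce the augmented matrix [A|b]:
R2 → R2 + (1/3)·R1
R3 → R3 - (1/3)·R1
R3 → R3 - (14/13)·R2
REF = 
  [    -3,      1,      5,     11]
  [     0,   13/3,   17/3,   26/3]
  [     0,      0, -36/13,      0]

Back-substitution:
x₃ = 0 / (-36/13) = 0
x₂ = (26/3 - (17/3)(0)) / (13/3) = 2
x₁ = (11 - (1)(2) - (5)(0)) / (-3) = -3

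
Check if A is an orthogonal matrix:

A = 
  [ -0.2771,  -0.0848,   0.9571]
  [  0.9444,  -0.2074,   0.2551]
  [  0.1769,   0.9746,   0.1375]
Yes

AᵀA = 
  [  1,   0,   0]
  [  0,   1.0001,  -0.0001]
  [  0,  -0.0001,   1]
≈ I (equal to I up to the 4-dp rounding of the entries)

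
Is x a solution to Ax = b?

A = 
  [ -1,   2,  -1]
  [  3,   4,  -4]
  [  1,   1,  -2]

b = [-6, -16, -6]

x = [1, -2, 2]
No

Ax = [-7, -13, -5] ≠ b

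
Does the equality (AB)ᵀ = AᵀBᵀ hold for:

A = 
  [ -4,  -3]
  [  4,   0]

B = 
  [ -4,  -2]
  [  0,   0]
No

(AB)ᵀ = 
  [ 16, -16]
  [  8,  -8]

AᵀBᵀ = 
  [  8,   0]
  [ 12,   0]

The two matrices differ, so (AB)ᵀ ≠ AᵀBᵀ in general. The correct identity is (AB)ᵀ = BᵀAᵀ.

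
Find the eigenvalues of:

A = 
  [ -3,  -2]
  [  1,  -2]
λ = (-5 + i√7)/2, (-5 - i√7)/2  (≈ -2.5 + 1.323i, -2.5 - 1.323i)

tr(A) = -5, det(A) = 8
Characteristic polynomial: λ² - tr(A)λ + det(A) = λ² + 5λ + 8
λ² + 5λ + 8 = 0  ⇒  λ = (-5 ± √((5)² - 4·(8)))/2 = (-5 ± √(-7))/2
  = (-5 + i√7)/2,  (-5 - i√7)/2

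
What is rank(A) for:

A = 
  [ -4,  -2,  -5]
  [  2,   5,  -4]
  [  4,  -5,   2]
Row reduce:
R2 → R2 + (1/2)·R1
R3 → R3 + (1)·R1
R3 → R3 + (7/4)·R2
REF = 
  [    -4,     -2,     -5]
  [     0,      4,  -13/2]
  [     0,      0, -115/8]
Pivot columns: 1, 2, 3 → 3 pivots.

rank(A) = 3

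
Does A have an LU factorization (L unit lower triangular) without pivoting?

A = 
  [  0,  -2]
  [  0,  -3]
Yes.
The first column is zero, so A is already upper triangular: L = I, U = A.
L = 
  [  1,   0]
  [  0,   1]
U = 
  [  0,  -2]
  [  0,  -3]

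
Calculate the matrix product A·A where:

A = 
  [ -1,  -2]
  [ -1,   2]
A² = A·A:
A²[1,1] = (-1)(-1) + (-2)(-1) = 3
A²[1,2] = (-1)(-2) + (-2)(2) = -2
A²[2,1] = (-1)(-1) + (2)(-1) = -1
A²[2,2] = (-1)(-2) + (2)(2) = 6
A² = 
  [  3,  -2]
  [ -1,   6]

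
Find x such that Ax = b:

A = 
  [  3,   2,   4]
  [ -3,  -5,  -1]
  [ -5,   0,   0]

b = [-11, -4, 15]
x = [-3, 3, -2]

Row reduce the augmented matrix [A|b]:
R2 → R2 + (1)·R1
R3 → R3 + (5/3)·R1
R3 → R3 + (10/9)·R2
REF = 
  [  3,   2,   4, -11]
  [  0,  -3,   3, -15]
  [  0,   0,  10, -20]

Back-substitution:
x₃ = (-20) / 10 = -2
x₂ = (-15 - (3)(-2)) / (-3) = 3
x₁ = (-11 - (2)(3) - (4)(-2)) / 3 = -3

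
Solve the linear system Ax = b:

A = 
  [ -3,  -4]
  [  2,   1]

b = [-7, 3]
x = [1, 1]

Row reduce the augmented matrix [A|b]:
R2 → R2 + (2/3)·R1
REF = 
  [  -3,   -4,   -7]
  [   0, -5/3, -5/3]

Back-substitution:
x₂ = (-5/3) / (-5/3) = 1
x₁ = (-7 - (-4)(1)) / (-3) = 1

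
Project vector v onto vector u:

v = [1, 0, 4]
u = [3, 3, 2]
v·u = (1)(3) + (0)(3) + (4)(2) = 11
u·u = (3)² + (3)² + (2)² = 22
proj_u(v) = (v·u / u·u) × u = (11/22) × u = (1/2) × u

proj_u(v) = [3/2, 3/2, 1]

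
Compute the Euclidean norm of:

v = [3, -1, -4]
5.099

||v||₂ = √((3)² + (-1)² + (-4)²) = √26 = 5.099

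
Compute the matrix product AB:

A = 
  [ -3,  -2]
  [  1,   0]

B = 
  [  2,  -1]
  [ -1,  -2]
A is 2×2 and B is 2×2, so AB is 2×2. Each entry is (row of A)·(column of B):
AB[1,1] = (-3)(2) + (-2)(-1) = -4
AB[1,2] = (-3)(-1) + (-2)(-2) = 7
AB[2,1] = (1)(2) + (0)(-1) = 2
AB[2,2] = (1)(-1) + (0)(-2) = -1

AB = 
  [ -4,   7]
  [  2,  -1]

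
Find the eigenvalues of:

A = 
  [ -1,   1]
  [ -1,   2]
tr(A) = 1, det(A) = -1
Characteristic polynomial: λ² - tr(A)λ + det(A) = λ² - λ - 1
λ² - λ - 1 = 0  ⇒  λ = (1 ± √((-1)² - 4·(-1)))/2 = (1 ± √(5))/2
  = (1 + √5)/2,  (1 - √5)/2

λ = (1 + √5)/2, (1 - √5)/2  (≈ 1.618, -0.618)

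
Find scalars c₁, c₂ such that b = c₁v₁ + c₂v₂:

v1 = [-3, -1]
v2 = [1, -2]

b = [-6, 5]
c1 = 1, c2 = -3

b = 1·v1 + -3·v2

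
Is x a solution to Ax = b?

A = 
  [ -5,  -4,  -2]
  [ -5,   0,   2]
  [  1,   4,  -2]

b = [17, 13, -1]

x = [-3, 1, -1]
No

Ax = [13, 13, 3] ≠ b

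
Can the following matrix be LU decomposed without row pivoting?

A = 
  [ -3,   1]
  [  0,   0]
Yes.
A[1,1] = -3 ≠ 0, so Gaussian elimination proceeds without a row swap: multiplier ℓ₂₁ = (0)/(-3) = 0, and U[2,2] = 0 - (0)(1) = 0.
L = 
  [  1,   0]
  [  0,   1]
U = 
  [ -3,   1]
  [  0,   0]
Check row 2 of LU: [(0)(-3), (0)(1) + 0] = [0, 0] = row 2 of A ✓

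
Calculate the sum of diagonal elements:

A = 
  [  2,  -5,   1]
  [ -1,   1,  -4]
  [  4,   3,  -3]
0

tr(A) = 2 + 1 + -3 = 0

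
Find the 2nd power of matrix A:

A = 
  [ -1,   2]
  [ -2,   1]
A² = A·A:
A²[1,1] = (-1)(-1) + (2)(-2) = -3
A²[1,2] = (-1)(2) + (2)(1) = 0
A²[2,1] = (-2)(-1) + (1)(-2) = 0
A²[2,2] = (-2)(2) + (1)(1) = -3
A² = 
  [ -3,   0]
  [  0,  -3]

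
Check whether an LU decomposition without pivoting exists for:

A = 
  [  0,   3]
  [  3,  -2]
No.
A[1,1] = 0 but A[2,1] = 3 ≠ 0. Any LU with L unit lower triangular has (LU)[1,1] = U[1,1] and (LU)[2,1] = L[2,1]·U[1,1]; matching A forces U[1,1] = 0, which then forces (LU)[2,1] = 0 ≠ 3. A row swap (pivoting) is required.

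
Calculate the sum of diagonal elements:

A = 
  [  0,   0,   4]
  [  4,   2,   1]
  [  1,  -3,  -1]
1

tr(A) = 0 + 2 + -1 = 1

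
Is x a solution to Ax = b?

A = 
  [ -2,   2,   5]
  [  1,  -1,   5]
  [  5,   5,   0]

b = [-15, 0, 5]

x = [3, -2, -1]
Yes

Ax = [-15, 0, 5] = b ✓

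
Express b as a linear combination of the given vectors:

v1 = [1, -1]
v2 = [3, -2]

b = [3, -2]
c1 = 0, c2 = 1

b = 0·v1 + 1·v2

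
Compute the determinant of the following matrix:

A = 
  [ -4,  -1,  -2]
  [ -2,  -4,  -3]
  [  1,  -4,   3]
69

Cofactor expansion along row 1:
det(A) = (-4)·((-4)(3) - (-3)(-4)) - (-1)·((-2)(3) - (-3)(1)) + (-2)·((-2)(-4) - (-4)(1))
  = (-4)(-24) - (-1)(-3) + (-2)(12)
  = 69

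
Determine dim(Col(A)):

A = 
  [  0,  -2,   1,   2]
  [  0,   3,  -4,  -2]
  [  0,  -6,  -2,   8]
dim(Col(A)) = 2

Row reduce:
R2 → R2 + (3/2)·R1
R3 → R3 - (3)·R1
R3 → R3 - (2)·R2
REF = 
  [   0,   -2,    1,    2]
  [   0,    0, -5/2,    1]
  [   0,    0,    0,    0]
Pivot columns: 2, 3 → 2 pivots.
dim(Col(A)) = number of pivot columns = 2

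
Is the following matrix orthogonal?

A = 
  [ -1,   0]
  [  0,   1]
Yes

AᵀA = 
  [  1,   0]
  [  0,   1]
= I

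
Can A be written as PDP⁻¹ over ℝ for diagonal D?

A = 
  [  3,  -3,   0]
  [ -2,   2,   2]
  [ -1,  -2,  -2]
No

Characteristic polynomial: det(λI - A) = λ³ - 3λ² - 6λ - 18
By the rational root theorem any rational root is an integer dividing 18; none of those is a root, so p(λ) has no rational roots and hence (being an irreducible cubic) no repeated roots.
Discriminant of the cubic: Δ = -15336
Δ < 0 ⇒ one real eigenvalue and a complex-conjugate pair: λ ≈ 4.948, -0.9739 + 1.64i, -0.9739 - 1.64i
Has complex eigenvalues (not diagonalizable over ℝ).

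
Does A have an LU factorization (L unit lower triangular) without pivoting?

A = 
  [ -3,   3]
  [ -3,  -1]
Yes.
A[1,1] = -3 ≠ 0, so Gaussian elimination proceeds without a row swap: multiplier ℓ₂₁ = (-3)/(-3) = 1, and U[2,2] = -1 - (1)(3) = -4.
L = 
  [  1,   0]
  [  1,   1]
U = 
  [ -3,   3]
  [  0,  -4]
Check row 2 of LU: [(1)(-3), (1)(3) + (-4)] = [-3, -1] = row 2 of A ✓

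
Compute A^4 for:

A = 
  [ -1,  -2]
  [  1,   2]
A^4 = 
  [ -1,  -2]
  [  1,   2]

A² = A·A:
A²[1,1] = (-1)(-1) + (-2)(1) = -1
A²[1,2] = (-1)(-2) + (-2)(2) = -2
A²[2,1] = (1)(-1) + (2)(1) = 1
A²[2,2] = (1)(-2) + (2)(2) = 2
A² = 
  [ -1,  -2]
  [  1,   2]

A^3 = A^2·A:
A^3[1,1] = (-1)(-1) + (-2)(1) = -1
A^3[1,2] = (-1)(-2) + (-2)(2) = -2
A^3[2,1] = (1)(-1) + (2)(1) = 1
A^3[2,2] = (1)(-2) + (2)(2) = 2
A^3 = 
  [ -1,  -2]
  [  1,   2]

A^4 = A^3·A:
A^4[1,1] = (-1)(-1) + (-2)(1) = -1
A^4[1,2] = (-1)(-2) + (-2)(2) = -2
A^4[2,1] = (1)(-1) + (2)(1) = 1
A^4[2,2] = (1)(-2) + (2)(2) = 2
A^4 = 
  [ -1,  -2]
  [  1,   2]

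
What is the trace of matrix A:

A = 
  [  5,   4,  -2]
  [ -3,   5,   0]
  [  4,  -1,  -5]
5

tr(A) = 5 + 5 + -5 = 5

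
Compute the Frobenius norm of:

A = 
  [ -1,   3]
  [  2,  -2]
||A||_F = 4.243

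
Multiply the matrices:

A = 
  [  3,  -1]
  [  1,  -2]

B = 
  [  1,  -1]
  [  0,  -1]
AB = 
  [  3,  -2]
  [  1,   1]

A is 2×2 and B is 2×2, so AB is 2×2. Each entry is (row of A)·(column of B):
AB[1,1] = (3)(1) + (-1)(0) = 3
AB[1,2] = (3)(-1) + (-1)(-1) = -2
AB[2,1] = (1)(1) + (-2)(0) = 1
AB[2,2] = (1)(-1) + (-2)(-1) = 1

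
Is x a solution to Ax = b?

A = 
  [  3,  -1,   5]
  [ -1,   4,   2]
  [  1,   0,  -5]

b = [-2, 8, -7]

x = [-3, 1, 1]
No

Ax = [-5, 9, -8] ≠ b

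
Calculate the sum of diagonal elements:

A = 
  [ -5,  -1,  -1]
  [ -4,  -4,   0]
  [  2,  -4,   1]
-8

tr(A) = -5 + -4 + 1 = -8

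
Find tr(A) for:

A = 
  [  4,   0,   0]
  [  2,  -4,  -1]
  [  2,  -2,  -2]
-2

tr(A) = 4 + -4 + -2 = -2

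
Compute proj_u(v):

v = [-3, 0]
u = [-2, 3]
v·u = (-3)(-2) + (0)(3) = 6
u·u = (-2)² + (3)² = 13
proj_u(v) = (v·u / u·u) × u = (6/13) × u

proj_u(v) = [-12/13, 18/13]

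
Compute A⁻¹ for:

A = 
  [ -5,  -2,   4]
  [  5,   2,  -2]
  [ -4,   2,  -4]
det(A) = (-5)·((2)(-4) - (-2)(2)) - (-2)·((5)(-4) - (-2)(-4)) + (4)·((5)(2) - (2)(-4))
  = (-5)(-4) - (-2)(-28) + (4)(18)
  = 36
det(A) = 36 ≠ 0, so A is invertible.

Cofactors Cᵢⱼ = (-1)ⁱ⁺ʲ·Mᵢⱼ:
C = 
  [ -4,  28,  18]
  [  0,  36,  18]
  [ -4,  10,   0]

adj(A) = Cᵀ:
adj(A) = 
  [ -4,   0,  -4]
  [ 28,  36,  10]
  [ 18,  18,   0]

A⁻¹ = (1/36) · adj(A):
A⁻¹ = 
  [-1/9,    0, -1/9]
  [ 7/9,    1, 5/18]
  [ 1/2,  1/2,    0]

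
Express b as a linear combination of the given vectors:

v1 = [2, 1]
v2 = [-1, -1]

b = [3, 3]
c1 = 0, c2 = -3

b = 0·v1 + -3·v2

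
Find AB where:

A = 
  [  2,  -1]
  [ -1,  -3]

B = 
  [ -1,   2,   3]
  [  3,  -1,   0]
A is 2×2 and B is 2×3, so AB is 2×3. Each entry is (row of A)·(column of B):
AB[1,1] = (2)(-1) + (-1)(3) = -5
AB[1,2] = (2)(2) + (-1)(-1) = 5
AB[1,3] = (2)(3) + (-1)(0) = 6
AB[2,1] = (-1)(-1) + (-3)(3) = -8
AB[2,2] = (-1)(2) + (-3)(-1) = 1
AB[2,3] = (-1)(3) + (-3)(0) = -3

AB = 
  [ -5,   5,   6]
  [ -8,   1,  -3]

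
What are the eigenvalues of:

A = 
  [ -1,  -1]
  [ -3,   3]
λ = 1 + √7, 1 - √7  (≈ 3.646, -1.646)

tr(A) = 2, det(A) = -6
Characteristic polynomial: λ² - tr(A)λ + det(A) = λ² - 2λ - 6
λ² - 2λ - 6 = 0  ⇒  λ = (2 ± √((-2)² - 4·(-6)))/2 = (2 ± √(28))/2
  = 1 + √7,  1 - √7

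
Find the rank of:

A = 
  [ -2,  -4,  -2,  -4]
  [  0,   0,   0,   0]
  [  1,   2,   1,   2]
Row reduce:
R3 → R3 + (1/2)·R1
REF = 
  [ -2,  -4,  -2,  -4]
  [  0,   0,   0,   0]
  [  0,   0,   0,   0]
Pivot columns: 1 → 1 pivot.

rank(A) = 1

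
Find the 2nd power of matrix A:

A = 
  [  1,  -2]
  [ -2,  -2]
A² = A·A:
A²[1,1] = (1)(1) + (-2)(-2) = 5
A²[1,2] = (1)(-2) + (-2)(-2) = 2
A²[2,1] = (-2)(1) + (-2)(-2) = 2
A²[2,2] = (-2)(-2) + (-2)(-2) = 8
A² = 
  [  5,   2]
  [  2,   8]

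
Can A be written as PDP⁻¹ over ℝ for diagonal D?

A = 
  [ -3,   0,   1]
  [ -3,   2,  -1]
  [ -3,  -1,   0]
No

Characteristic polynomial: det(λI - A) = λ³ + λ² - 4λ - 12
By the rational root theorem any rational root is an integer dividing 12; none of those is a root, so p(λ) has no rational roots and hence (being an irreducible cubic) no repeated roots.
Discriminant of the cubic: Δ = -2704
Δ < 0 ⇒ one real eigenvalue and a complex-conjugate pair: λ ≈ 2.506, -1.753 + 1.309i, -1.753 - 1.309i
Has complex eigenvalues (not diagonalizable over ℝ).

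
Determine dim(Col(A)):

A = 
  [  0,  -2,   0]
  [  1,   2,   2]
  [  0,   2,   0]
dim(Col(A)) = 2

Row reduce:
Swap R1 ↔ R2
R3 → R3 + (1)·R2
REF = 
  [  1,   2,   2]
  [  0,  -2,   0]
  [  0,   0,   0]
Pivot columns: 1, 2 → 2 pivots.
dim(Col(A)) = number of pivot columns = 2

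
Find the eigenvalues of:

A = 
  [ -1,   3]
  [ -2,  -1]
tr(A) = -2, det(A) = 7
Characteristic polynomial: λ² - tr(A)λ + det(A) = λ² + 2λ + 7
λ² + 2λ + 7 = 0  ⇒  λ = (-2 ± √((2)² - 4·(7)))/2 = (-2 ± √(-24))/2
  = -1 + i√6,  -1 - i√6

λ = -1 + i√6, -1 - i√6  (≈ -1 + 2.449i, -1 - 2.449i)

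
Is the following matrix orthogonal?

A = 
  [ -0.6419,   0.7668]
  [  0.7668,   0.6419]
Yes

AᵀA = 
  [  1,   0]
  [  0,   1]
≈ I (equal to I up to the 4-dp rounding of the entries)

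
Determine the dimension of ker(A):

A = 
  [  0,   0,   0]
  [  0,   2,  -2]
nullity(A) = 2

Row reduce:
Swap R1 ↔ R2
REF = 
  [  0,   2,  -2]
  [  0,   0,   0]
Pivot columns: 2 → 1 pivot.
rank(A) = 1, so nullity(A) = 3 - 1 = 2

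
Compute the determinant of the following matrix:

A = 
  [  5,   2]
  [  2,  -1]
-9

For a 2×2 matrix, det = ad - bc = (5)(-1) - (2)(2) = -9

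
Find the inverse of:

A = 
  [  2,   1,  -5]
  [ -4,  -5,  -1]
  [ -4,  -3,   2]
det(A) = (2)·((-5)(2) - (-1)(-3)) - (1)·((-4)(2) - (-1)(-4)) + (-5)·((-4)(-3) - (-5)(-4))
  = (2)(-13) - (1)(-12) + (-5)(-8)
  = 26
det(A) = 26 ≠ 0, so A is invertible.

Cofactors Cᵢⱼ = (-1)ⁱ⁺ʲ·Mᵢⱼ:
C = 
  [-13,  12,  -8]
  [ 13, -16,   2]
  [-26,  22,  -6]

adj(A) = Cᵀ:
adj(A) = 
  [-13,  13, -26]
  [ 12, -16,  22]
  [ -8,   2,  -6]

A⁻¹ = (1/26) · adj(A):
A⁻¹ = 
  [ -1/2,   1/2,    -1]
  [ 6/13, -8/13, 11/13]
  [-4/13,  1/13, -3/13]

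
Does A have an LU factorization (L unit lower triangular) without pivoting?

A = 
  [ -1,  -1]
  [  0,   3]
Yes.
A[1,1] = -1 ≠ 0, so Gaussian elimination proceeds without a row swap: multiplier ℓ₂₁ = (0)/(-1) = 0, and U[2,2] = 3 - (0)(-1) = 3.
L = 
  [  1,   0]
  [  0,   1]
U = 
  [ -1,  -1]
  [  0,   3]
Check row 2 of LU: [(0)(-1), (0)(-1) + 3] = [0, 3] = row 2 of A ✓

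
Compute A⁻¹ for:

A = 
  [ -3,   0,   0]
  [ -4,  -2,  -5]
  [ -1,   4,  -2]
det(A) = (-3)·((-2)(-2) - (-5)(4)) - (0)·((-4)(-2) - (-5)(-1)) + (0)·((-4)(4) - (-2)(-1))
  = (-3)(24) - (0)(3) + (0)(-18)
  = -72
det(A) = -72 ≠ 0, so A is invertible.

Cofactors Cᵢⱼ = (-1)ⁱ⁺ʲ·Mᵢⱼ:
C = 
  [ 24,  -3, -18]
  [  0,   6,  12]
  [  0, -15,   6]

adj(A) = Cᵀ:
adj(A) = 
  [ 24,   0,   0]
  [ -3,   6, -15]
  [-18,  12,   6]

A⁻¹ = (-1/72) · adj(A):
A⁻¹ = 
  [ -1/3,     0,     0]
  [ 1/24, -1/12,  5/24]
  [  1/4,  -1/6, -1/12]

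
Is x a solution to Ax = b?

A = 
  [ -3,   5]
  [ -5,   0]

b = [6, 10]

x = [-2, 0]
Yes

Ax = [6, 10] = b ✓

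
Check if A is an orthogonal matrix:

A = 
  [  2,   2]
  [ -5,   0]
No

AᵀA = 
  [ 29,   4]
  [  4,   4]
≠ I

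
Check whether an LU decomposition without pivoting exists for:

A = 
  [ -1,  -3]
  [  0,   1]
Yes.
A[1,1] = -1 ≠ 0, so Gaussian elimination proceeds without a row swap: multiplier ℓ₂₁ = (0)/(-1) = 0, and U[2,2] = 1 - (0)(-3) = 1.
L = 
  [  1,   0]
  [  0,   1]
U = 
  [ -1,  -3]
  [  0,   1]
Check row 2 of LU: [(0)(-1), (0)(-3) + 1] = [0, 1] = row 2 of A ✓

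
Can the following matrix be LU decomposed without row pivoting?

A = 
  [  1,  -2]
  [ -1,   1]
Yes.
A[1,1] = 1 ≠ 0, so Gaussian elimination proceeds without a row swap: multiplier ℓ₂₁ = (-1)/(1) = -1, and U[2,2] = 1 - (-1)(-2) = -1.
L = 
  [  1,   0]
  [ -1,   1]
U = 
  [  1,  -2]
  [  0,  -1]
Check row 2 of LU: [(-1)(1), (-1)(-2) + (-1)] = [-1, 1] = row 2 of A ✓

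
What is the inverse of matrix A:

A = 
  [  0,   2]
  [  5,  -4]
det(A) = (0)(-4) - (2)(5) = -10
For a 2×2 matrix, A⁻¹ = (1/det(A)) · [[d, -b], [-c, a]]
    = (-1/10) · [[-4, -2], [-5, 0]]

A⁻¹ = 
  [2/5, 1/5]
  [1/2,   0]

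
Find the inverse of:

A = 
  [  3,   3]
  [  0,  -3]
det(A) = (3)(-3) - (3)(0) = -9
For a 2×2 matrix, A⁻¹ = (1/det(A)) · [[d, -b], [-c, a]]
    = (-1/9) · [[-3, -3], [0, 3]]

A⁻¹ = 
  [ 1/3,  1/3]
  [   0, -1/3]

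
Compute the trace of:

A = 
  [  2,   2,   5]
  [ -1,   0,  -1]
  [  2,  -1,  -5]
-3

tr(A) = 2 + 0 + -5 = -3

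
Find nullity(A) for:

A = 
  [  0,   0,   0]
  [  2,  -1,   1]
nullity(A) = 2

Row reduce:
Swap R1 ↔ R2
REF = 
  [  2,  -1,   1]
  [  0,   0,   0]
Pivot columns: 1 → 1 pivot.
rank(A) = 1, so nullity(A) = 3 - 1 = 2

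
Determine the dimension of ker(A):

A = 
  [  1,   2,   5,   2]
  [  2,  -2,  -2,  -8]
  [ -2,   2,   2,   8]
nullity(A) = 2

Row reduce:
R2 → R2 - (2)·R1
R3 → R3 + (2)·R1
R3 → R3 + (1)·R2
REF = 
  [  1,   2,   5,   2]
  [  0,  -6, -12, -12]
  [  0,   0,   0,   0]
Pivot columns: 1, 2 → 2 pivots.
rank(A) = 2, so nullity(A) = 4 - 2 = 2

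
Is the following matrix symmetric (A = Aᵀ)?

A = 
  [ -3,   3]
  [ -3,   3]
No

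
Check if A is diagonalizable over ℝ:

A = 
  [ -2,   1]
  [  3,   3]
Yes

tr(A) = 1, det(A) = -9
Characteristic polynomial: λ² - tr(A)λ + det(A) = λ² - λ - 9
λ² - λ - 9 = 0  ⇒  λ = (1 ± √((-1)² - 4·(-9)))/2 = (1 ± √(37))/2
  = (1 + √37)/2,  (1 - √37)/2
Eigenvalues: (1 + √37)/2, (1 - √37)/2  (≈ 3.541, -2.541)
The two irrational eigenvalues are distinct (simple), so each has alg. mult. = geom. mult. = 1.
Sum of geometric multiplicities equals n, so A has n independent eigenvectors.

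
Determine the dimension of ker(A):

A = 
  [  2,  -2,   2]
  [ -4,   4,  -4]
nullity(A) = 2

Row reduce:
R2 → R2 + (2)·R1
REF = 
  [  2,  -2,   2]
  [  0,   0,   0]
Pivot columns: 1 → 1 pivot.
rank(A) = 1, so nullity(A) = 3 - 1 = 2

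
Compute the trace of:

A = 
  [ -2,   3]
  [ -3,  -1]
-3

tr(A) = -2 + -1 = -3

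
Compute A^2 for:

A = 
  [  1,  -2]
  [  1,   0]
A² = A·A:
A²[1,1] = (1)(1) + (-2)(1) = -1
A²[1,2] = (1)(-2) + (-2)(0) = -2
A²[2,1] = (1)(1) + (0)(1) = 1
A²[2,2] = (1)(-2) + (0)(0) = -2
A² = 
  [ -1,  -2]
  [  1,  -2]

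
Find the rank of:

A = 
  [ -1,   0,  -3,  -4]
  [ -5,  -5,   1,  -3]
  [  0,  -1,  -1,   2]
rank(A) = 3

Row reduce:
R2 → R2 - (5)·R1
R3 → R3 - (1/5)·R2
REF = 
  [   -1,     0,    -3,    -4]
  [    0,    -5,    16,    17]
  [    0,     0, -21/5,  -7/5]
Pivot columns: 1, 2, 3 → 3 pivots.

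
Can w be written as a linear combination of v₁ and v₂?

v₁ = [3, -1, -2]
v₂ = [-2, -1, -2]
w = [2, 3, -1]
No

Form the augmented matrix and row-reduce:
[v₁|v₂|w] = 
  [  3,  -2,   2]
  [ -1,  -1,   3]
  [ -2,  -2,  -1]
R2 → R2 + (1/3)·R1
R3 → R3 + (2/3)·R1
R3 → R3 - (2)·R2
REF = 
  [   3,   -2,    2]
  [   0, -5/3, 11/3]
  [   0,    0,   -7]

Row 3 reads [0 0 | -7], i.e. 0 = -7, so the system is inconsistent and w ∉ span{v₁, v₂}.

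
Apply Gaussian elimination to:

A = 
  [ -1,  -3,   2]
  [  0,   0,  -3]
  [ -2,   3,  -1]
Row operations:
R3 → R3 - (2)·R1
Swap R2 ↔ R3

Resulting echelon form:
REF = 
  [ -1,  -3,   2]
  [  0,   9,  -5]
  [  0,   0,  -3]

Rank = 3 (number of non-zero pivot rows).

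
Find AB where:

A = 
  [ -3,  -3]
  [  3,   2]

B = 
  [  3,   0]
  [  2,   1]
A is 2×2 and B is 2×2, so AB is 2×2. Each entry is (row of A)·(column of B):
AB[1,1] = (-3)(3) + (-3)(2) = -15
AB[1,2] = (-3)(0) + (-3)(1) = -3
AB[2,1] = (3)(3) + (2)(2) = 13
AB[2,2] = (3)(0) + (2)(1) = 2

AB = 
  [-15,  -3]
  [ 13,   2]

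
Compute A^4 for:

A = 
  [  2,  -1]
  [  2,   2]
A^4 = 
  [-28, -16]
  [ 32, -28]

A² = A·A:
A²[1,1] = (2)(2) + (-1)(2) = 2
A²[1,2] = (2)(-1) + (-1)(2) = -4
A²[2,1] = (2)(2) + (2)(2) = 8
A²[2,2] = (2)(-1) + (2)(2) = 2
A² = 
  [  2,  -4]
  [  8,   2]

A^3 = A^2·A:
A^3[1,1] = (2)(2) + (-4)(2) = -4
A^3[1,2] = (2)(-1) + (-4)(2) = -10
A^3[2,1] = (8)(2) + (2)(2) = 20
A^3[2,2] = (8)(-1) + (2)(2) = -4
A^3 = 
  [ -4, -10]
  [ 20,  -4]

A^4 = A^3·A:
A^4[1,1] = (-4)(2) + (-10)(2) = -28
A^4[1,2] = (-4)(-1) + (-10)(2) = -16
A^4[2,1] = (20)(2) + (-4)(2) = 32
A^4[2,2] = (20)(-1) + (-4)(2) = -28
A^4 = 
  [-28, -16]
  [ 32, -28]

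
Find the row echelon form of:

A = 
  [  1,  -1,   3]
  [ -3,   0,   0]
Row operations:
R2 → R2 + (3)·R1

Resulting echelon form:
REF = 
  [  1,  -1,   3]
  [  0,  -3,   9]

Rank = 2 (number of non-zero pivot rows).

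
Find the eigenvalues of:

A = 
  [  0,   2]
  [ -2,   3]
tr(A) = 3, det(A) = 4
Characteristic polynomial: λ² - tr(A)λ + det(A) = λ² - 3λ + 4
λ² - 3λ + 4 = 0  ⇒  λ = (3 ± √((-3)² - 4·(4)))/2 = (3 ± √(-7))/2
  = (3 + i√7)/2,  (3 - i√7)/2

λ = (3 + i√7)/2, (3 - i√7)/2  (≈ 1.5 + 1.323i, 1.5 - 1.323i)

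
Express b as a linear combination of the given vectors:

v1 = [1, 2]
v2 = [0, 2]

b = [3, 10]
c1 = 3, c2 = 2

b = 3·v1 + 2·v2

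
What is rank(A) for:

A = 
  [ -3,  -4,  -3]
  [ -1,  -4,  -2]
rank(A) = 2

Row reduce:
R2 → R2 - (1/3)·R1
REF = 
  [  -3,   -4,   -3]
  [   0, -8/3,   -1]
Pivot columns: 1, 2 → 2 pivots.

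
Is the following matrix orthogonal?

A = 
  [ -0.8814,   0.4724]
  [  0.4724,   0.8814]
Yes

AᵀA = 
  [  1,   0]
  [  0,   1]
≈ I (equal to I up to the 4-dp rounding of the entries)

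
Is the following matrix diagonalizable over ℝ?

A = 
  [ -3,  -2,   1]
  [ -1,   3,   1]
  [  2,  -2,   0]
Yes

Characteristic polynomial: det(λI - A) = λ³ - 11λ + 14
Testing integer divisors of the constant term: p(2) = 0, so (λ - 2) is a factor:
p(λ) = (λ - 2)(λ² + 2λ - 7)
λ² + 2λ - 7 = 0  ⇒  λ = (-2 ± √((2)² - 4·(-7)))/2 = (-2 ± √(32))/2
  = -1 + 2√2,  -1 - 2√2
Eigenvalues: 2, -1 + 2√2, -1 - 2√2  (≈ 2, 1.828, -3.828)
The two irrational eigenvalues are distinct (simple), so each has alg. mult. = geom. mult. = 1.
λ=2: alg. mult. = 1, geom. mult. = 3 - rank(A - (2)I) = 3 - 2 = 1
Sum of geometric multiplicities equals n, so A has n independent eigenvectors.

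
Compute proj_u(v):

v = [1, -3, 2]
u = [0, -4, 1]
v·u = (1)(0) + (-3)(-4) + (2)(1) = 14
u·u = (0)² + (-4)² + (1)² = 17
proj_u(v) = (v·u / u·u) × u = (14/17) × u

proj_u(v) = [0, -56/17, 14/17]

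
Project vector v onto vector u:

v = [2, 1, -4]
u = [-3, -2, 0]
v·u = (2)(-3) + (1)(-2) + (-4)(0) = -8
u·u = (-3)² + (-2)² + (0)² = 13
proj_u(v) = (v·u / u·u) × u = (-8/13) × u

proj_u(v) = [24/13, 16/13, 0]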